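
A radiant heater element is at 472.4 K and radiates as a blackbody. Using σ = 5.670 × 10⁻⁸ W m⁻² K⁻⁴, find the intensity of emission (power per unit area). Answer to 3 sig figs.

Stefan–Boltzmann: I = σT⁴ = 5.670×10⁻⁸ × (472.4)⁴ = 2.82×10³ W/m².

I ≈ 2.82×10³ W/m²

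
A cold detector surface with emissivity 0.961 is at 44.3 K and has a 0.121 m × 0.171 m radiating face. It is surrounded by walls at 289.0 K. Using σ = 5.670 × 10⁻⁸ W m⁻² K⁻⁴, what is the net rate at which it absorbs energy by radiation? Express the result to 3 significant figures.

Net gain ≈ 7.86 W

Area A = 0.121 × 0.171 = 0.020691 m².
Net radiated power P_net = εσA(T⁴ − T₀⁴) = 0.961×5.670×10⁻⁸×0.020691×(44.3⁴ − 289.0⁴).
T⁴ − T₀⁴ = 3.85137×10⁶ − 6.97576×10⁹ = -6.97191×10⁹ K⁴, so P_net = -7.86 W — negative, meaning a net gain of 7.86 W.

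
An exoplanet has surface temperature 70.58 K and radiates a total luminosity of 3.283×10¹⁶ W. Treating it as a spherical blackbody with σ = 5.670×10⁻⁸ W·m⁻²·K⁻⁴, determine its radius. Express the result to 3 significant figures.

R ≈ 4.31×10⁷ m

L = 4πR²σT⁴ ⇒ R = √(L/(4πσT⁴)).
σT⁴ = 1.40705 W/m², so R = √(3.283×10¹⁶/(4π×1.40705)) = 4.31×10⁷ m.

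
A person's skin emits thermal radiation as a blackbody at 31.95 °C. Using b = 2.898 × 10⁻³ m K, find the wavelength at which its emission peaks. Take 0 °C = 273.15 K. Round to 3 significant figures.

λ_max ≈ 9.50 μm

T = 31.95 °C + 273.15 = 305.10 K.
Wien's displacement law: λ_max = b/T = (2.898×10⁻³ m·K)/(305.10 K) = 9.499×10⁻⁶ m.
That is 9.50 μm, in the infrared range.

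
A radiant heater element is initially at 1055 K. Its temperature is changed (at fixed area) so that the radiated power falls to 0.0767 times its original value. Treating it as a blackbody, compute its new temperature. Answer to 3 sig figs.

P ∝ T⁴, so T₂/T₁ = (P₂/P₁)^(1/4) = (0.0767)^(1/4) = 0.526258.
T₂ = 1055 × 0.526258 = 555 K.

T₂ ≈ 555 K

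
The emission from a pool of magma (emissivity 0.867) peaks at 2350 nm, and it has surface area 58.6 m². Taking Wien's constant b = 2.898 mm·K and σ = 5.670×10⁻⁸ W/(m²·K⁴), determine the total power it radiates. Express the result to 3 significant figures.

P ≈ 6.66×10⁶ W

Wien's law: T = b/λ_max = 2.898×10⁻³/2.350×10⁻⁶ = 1233.19 K.
Area A = 58.6 m².
Then P = εσAT⁴ = 0.867×5.670×10⁻⁸×58.6×(1233.19)⁴ = 6.66×10⁶ W.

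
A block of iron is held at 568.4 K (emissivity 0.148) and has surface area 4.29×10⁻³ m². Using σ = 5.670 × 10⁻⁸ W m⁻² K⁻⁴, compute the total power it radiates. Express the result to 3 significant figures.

Area A = 4.29×10⁻³ m².
P = εσAT⁴ = 0.148 × 5.670×10⁻⁸ × 4.29×10⁻³ × (568.4)⁴ = 3.76 W.

P ≈ 3.76 W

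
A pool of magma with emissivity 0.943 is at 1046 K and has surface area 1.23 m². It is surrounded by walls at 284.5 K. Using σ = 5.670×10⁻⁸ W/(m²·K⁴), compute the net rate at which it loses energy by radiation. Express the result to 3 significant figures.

Area A = 1.23 m².
Net radiated power P_net = εσA(T⁴ − T₀⁴) = 0.943×5.670×10⁻⁸×1.23×(1046⁴ − 284.5⁴).
T⁴ − T₀⁴ = 1.19709×10¹² − 6.55132×10⁹ = 1.19054×10¹² K⁴, so P_net = 7.83×10⁴ W.

Net loss ≈ 7.83×10⁴ W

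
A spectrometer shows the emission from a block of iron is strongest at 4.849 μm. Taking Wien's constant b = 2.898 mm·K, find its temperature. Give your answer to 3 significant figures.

T ≈ 598 K

Wien's law gives T = b/λ_max = (2.898×10⁻³ m·K)/(4.849×10⁻⁶ m) = 598 K.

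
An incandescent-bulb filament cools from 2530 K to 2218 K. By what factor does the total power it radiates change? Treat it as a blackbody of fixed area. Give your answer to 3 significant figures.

P₂/P₁ ≈ 0.591

P ∝ T⁴, so P₂/P₁ = (T₂/T₁)⁴ = (2218/2530)⁴ = (0.876680)⁴ = 0.591.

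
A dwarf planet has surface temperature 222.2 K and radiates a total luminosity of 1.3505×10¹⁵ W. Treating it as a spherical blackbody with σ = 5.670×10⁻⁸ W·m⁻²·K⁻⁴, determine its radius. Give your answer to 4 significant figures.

L = 4πR²σT⁴ ⇒ R = √(L/(4πσT⁴)).
σT⁴ = 138.216 W/m², so R = √(1.3505×10¹⁵/(4π×138.216)) = 8.818×10⁵ m.

R ≈ 8.818×10⁵ m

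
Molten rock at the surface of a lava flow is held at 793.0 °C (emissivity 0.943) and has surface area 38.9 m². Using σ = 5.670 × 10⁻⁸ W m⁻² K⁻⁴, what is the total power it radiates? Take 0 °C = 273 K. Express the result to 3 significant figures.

P ≈ 2.69×10⁶ W

T = 793.0 °C + 273 = 1066.0 K.
Area A = 38.9 m².
P = εσAT⁴ = 0.943 × 5.670×10⁻⁸ × 38.9 × (1066.0)⁴ = 2.69×10⁶ W.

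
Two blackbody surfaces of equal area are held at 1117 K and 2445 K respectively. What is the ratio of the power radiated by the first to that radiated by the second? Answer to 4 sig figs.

With equal areas, P₁/P₂ = (T₁/T₂)⁴ = (1117/2445)⁴ = 0.04356.

P₁/P₂ ≈ 0.04356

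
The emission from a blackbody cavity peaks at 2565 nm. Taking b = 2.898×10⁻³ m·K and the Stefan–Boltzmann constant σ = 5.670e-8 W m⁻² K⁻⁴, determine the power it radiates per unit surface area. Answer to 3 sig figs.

Wien's law: T = b/λ_max = 2.898×10⁻³/2.565×10⁻⁶ = 1129.82 K.
Then I = σT⁴ = 5.670×10⁻⁸×(1129.82)⁴ = 9.24×10⁴ W/m².

I ≈ 9.24×10⁴ W/m²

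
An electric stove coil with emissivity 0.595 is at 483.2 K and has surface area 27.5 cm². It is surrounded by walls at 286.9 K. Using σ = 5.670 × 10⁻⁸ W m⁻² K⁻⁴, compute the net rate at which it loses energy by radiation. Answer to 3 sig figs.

Net loss ≈ 4.43 W

Area A = 27.5 cm² = 2.75×10⁻³ m².
Net radiated power P_net = εσA(T⁴ − T₀⁴) = 0.595×5.670×10⁻⁸×2.75×10⁻³×(483.2⁴ − 286.9⁴).
T⁴ − T₀⁴ = 5.45140×10¹⁰ − 6.77520×10⁹ = 4.77388×10¹⁰ K⁴, so P_net = 4.43 W.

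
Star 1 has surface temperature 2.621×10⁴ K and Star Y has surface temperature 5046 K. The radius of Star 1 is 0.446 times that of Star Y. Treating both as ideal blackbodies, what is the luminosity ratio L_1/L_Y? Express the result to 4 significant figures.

L_1/L_Y ≈ 144.8

L ∝ R²T⁴, so L_1/L_Y = (R_1/R_Y)²(T_1/T_Y)⁴ = (0.446)² × (2.621×10⁴/5046)⁴ = 0.198916 × 727.912 = 144.8.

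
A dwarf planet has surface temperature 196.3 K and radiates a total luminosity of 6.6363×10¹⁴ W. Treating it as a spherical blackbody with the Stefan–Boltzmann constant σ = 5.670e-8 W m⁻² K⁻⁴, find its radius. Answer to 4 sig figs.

R ≈ 7.920×10⁵ m

L = 4πR²σT⁴ ⇒ R = √(L/(4πσT⁴)).
σT⁴ = 84.1907 W/m², so R = √(6.6363×10¹⁴/(4π×84.1907)) = 7.920×10⁵ m.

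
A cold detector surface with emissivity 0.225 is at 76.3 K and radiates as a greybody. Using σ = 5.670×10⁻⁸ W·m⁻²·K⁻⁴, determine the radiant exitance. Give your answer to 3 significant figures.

Stefan–Boltzmann: I = εσT⁴ = 0.225 × 5.670×10⁻⁸ × (76.3)⁴ = 0.432 W/m².

I ≈ 0.432 W/m²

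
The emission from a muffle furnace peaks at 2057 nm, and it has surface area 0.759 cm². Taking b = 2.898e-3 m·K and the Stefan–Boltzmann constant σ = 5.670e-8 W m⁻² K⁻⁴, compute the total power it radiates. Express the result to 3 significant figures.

Wien's law: T = b/λ_max = 2.898×10⁻³/2.057×10⁻⁶ = 1408.85 K.
Area A = 0.759 cm² = 7.59×10⁻⁵ m².
Then P = σAT⁴ = 5.670×10⁻⁸×7.59×10⁻⁵×(1408.85)⁴ = 17.0 W.

P ≈ 17.0 W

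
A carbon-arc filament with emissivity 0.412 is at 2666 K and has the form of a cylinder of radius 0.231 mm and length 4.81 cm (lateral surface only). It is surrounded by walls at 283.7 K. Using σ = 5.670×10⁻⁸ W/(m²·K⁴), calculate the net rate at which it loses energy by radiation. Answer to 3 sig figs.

Net loss ≈ 82.4 W

Lateral area A = 2πrL = 2π×2.31×10⁻⁴×0.0481 = 6.98131×10⁻⁵ m².
Net radiated power P_net = εσA(T⁴ − T₀⁴) = 0.412×5.670×10⁻⁸×6.98131×10⁻⁵×(2666⁴ − 283.7⁴).
T⁴ − T₀⁴ = 5.05174×10¹³ − 6.47795×10⁹ = 5.05109×10¹³ K⁴, so P_net = 82.4 W.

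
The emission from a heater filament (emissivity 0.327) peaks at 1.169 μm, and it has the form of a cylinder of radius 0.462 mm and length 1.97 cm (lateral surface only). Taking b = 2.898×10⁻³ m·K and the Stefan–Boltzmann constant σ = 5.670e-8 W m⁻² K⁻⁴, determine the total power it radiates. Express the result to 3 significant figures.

Wien's law: T = b/λ_max = 2.898×10⁻³/1.169×10⁻⁶ = 2479.04 K.
Lateral area A = 2πrL = 2π×4.62×10⁻⁴×0.0197 = 5.71858×10⁻⁵ m².
Then P = εσAT⁴ = 0.327×5.670×10⁻⁸×5.71858×10⁻⁵×(2479.04)⁴ = 40.0 W.

P ≈ 40.0 W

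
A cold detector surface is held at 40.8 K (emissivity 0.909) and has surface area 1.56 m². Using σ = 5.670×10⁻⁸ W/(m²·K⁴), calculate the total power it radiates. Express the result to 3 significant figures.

Area A = 1.56 m².
P = εσAT⁴ = 0.909 × 5.670×10⁻⁸ × 1.56 × (40.8)⁴ = 0.223 W.

P ≈ 0.223 W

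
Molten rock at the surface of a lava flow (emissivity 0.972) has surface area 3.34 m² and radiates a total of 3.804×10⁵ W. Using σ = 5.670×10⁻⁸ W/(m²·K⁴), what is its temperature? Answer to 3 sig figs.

Area A = 3.34 m².
P = εσAT⁴ ⇒ T = (P/(εσA))^(1/4) = (3.804×10⁵/(0.972×5.670×10⁻⁸×3.34))^(1/4) = 1.20×10³ K.

T ≈ 1.20×10³ K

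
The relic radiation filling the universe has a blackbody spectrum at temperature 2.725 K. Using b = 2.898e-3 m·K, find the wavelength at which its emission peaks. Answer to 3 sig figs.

λ_max ≈ 1.06 mm

Wien's displacement law: λ_max = b/T = (2.898×10⁻³ m·K)/(2.725 K) = 1.063×10⁻³ m.
That is 1.06 mm, in the microwave range.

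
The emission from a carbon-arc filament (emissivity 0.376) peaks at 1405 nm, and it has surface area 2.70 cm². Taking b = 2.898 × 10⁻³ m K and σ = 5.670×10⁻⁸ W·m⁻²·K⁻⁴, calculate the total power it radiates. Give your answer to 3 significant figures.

P ≈ 104 W

Wien's law: T = b/λ_max = 2.898×10⁻³/1.405×10⁻⁶ = 2062.63 K.
Area A = 2.70 cm² = 2.70×10⁻⁴ m².
Then P = εσAT⁴ = 0.376×5.670×10⁻⁸×2.70×10⁻⁴×(2062.63)⁴ = 104 W.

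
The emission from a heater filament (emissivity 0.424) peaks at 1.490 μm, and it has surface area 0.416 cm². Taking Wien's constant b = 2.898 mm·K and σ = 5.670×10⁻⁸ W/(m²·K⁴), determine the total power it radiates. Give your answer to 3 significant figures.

P ≈ 14.3 W

Wien's law: T = b/λ_max = 2.898×10⁻³/1.490×10⁻⁶ = 1944.97 K.
Area A = 0.416 cm² = 4.16×10⁻⁵ m².
Then P = εσAT⁴ = 0.424×5.670×10⁻⁸×4.16×10⁻⁵×(1944.97)⁴ = 14.3 W.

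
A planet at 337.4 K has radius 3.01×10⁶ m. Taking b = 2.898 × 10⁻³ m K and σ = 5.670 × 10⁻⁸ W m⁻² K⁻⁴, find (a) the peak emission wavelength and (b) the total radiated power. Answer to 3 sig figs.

(a) λ_max = b/T = 2.898×10⁻³/337.4 = 8.589×10⁻⁶ m = 8.59 μm.
Surface area A = 4πR² = 4π(3.01×10⁶ m)² = 1.13853×10¹⁴ m².
(b) P = σAT⁴ = 5.670×10⁻⁸×1.13853×10¹⁴×(337.4)⁴ = 8.37×10¹⁶ W.

λ_max ≈ 8.59 μm; P ≈ 8.37×10¹⁶ W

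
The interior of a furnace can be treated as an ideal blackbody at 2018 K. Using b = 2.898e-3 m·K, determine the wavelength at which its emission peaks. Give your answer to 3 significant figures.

Wien's displacement law: λ_max = b/T = (2.898×10⁻³ m·K)/(2018 K) = 1.436×10⁻⁶ m.
That is 1.44 μm, in the infrared range.

λ_max ≈ 1.44 μm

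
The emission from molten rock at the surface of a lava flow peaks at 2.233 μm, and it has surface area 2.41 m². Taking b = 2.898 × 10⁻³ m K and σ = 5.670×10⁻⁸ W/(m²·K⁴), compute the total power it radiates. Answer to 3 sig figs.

Wien's law: T = b/λ_max = 2.898×10⁻³/2.233×10⁻⁶ = 1297.81 K.
Area A = 2.41 m².
Then P = σAT⁴ = 5.670×10⁻⁸×2.41×(1297.81)⁴ = 3.88×10⁵ W.

P ≈ 3.88×10⁵ W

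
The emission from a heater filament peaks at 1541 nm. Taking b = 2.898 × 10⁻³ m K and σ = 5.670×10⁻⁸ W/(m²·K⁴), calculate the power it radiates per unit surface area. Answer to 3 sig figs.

Wien's law: T = b/λ_max = 2.898×10⁻³/1.541×10⁻⁶ = 1880.60 K.
Then I = σT⁴ = 5.670×10⁻⁸×(1880.60)⁴ = 7.09×10⁵ W/m².

I ≈ 7.09×10⁵ W/m²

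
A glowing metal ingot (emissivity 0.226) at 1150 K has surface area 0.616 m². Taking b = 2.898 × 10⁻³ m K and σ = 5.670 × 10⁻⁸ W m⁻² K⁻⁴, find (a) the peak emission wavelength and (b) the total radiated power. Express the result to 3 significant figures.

λ_max ≈ 2.52×10³ nm; P ≈ 1.38×10⁴ W

(a) λ_max = b/T = 2.898×10⁻³/1150 = 2.520×10⁻⁶ m = 2.52×10³ nm.
Area A = 0.616 m².
(b) P = εσAT⁴ = 0.226×5.670×10⁻⁸×0.616×(1150)⁴ = 1.38×10⁴ W.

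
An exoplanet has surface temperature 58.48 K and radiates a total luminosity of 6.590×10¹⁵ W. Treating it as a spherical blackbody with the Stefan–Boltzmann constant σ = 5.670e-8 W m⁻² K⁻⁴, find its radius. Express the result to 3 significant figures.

L = 4πR²σT⁴ ⇒ R = √(L/(4πσT⁴)).
σT⁴ = 0.663151 W/m², so R = √(6.590×10¹⁵/(4π×0.663151)) = 2.81×10⁷ m.

R ≈ 2.81×10⁷ m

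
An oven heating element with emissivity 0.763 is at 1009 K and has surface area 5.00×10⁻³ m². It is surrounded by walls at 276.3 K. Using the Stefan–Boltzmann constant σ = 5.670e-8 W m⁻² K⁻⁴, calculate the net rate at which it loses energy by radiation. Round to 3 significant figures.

Area A = 5.00×10⁻³ m².
Net radiated power P_net = εσA(T⁴ − T₀⁴) = 0.763×5.670×10⁻⁸×5.00×10⁻³×(1009⁴ − 276.3⁴).
T⁴ − T₀⁴ = 1.03649×10¹² − 5.82805×10⁹ = 1.03066×10¹² K⁴, so P_net = 223 W.

Net loss ≈ 223 W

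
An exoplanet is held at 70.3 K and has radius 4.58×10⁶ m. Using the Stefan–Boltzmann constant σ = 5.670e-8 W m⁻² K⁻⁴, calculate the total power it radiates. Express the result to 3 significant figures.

Surface area A = 4πR² = 4π(4.58×10⁶ m)² = 2.63597×10¹⁴ m².
P = σAT⁴ = 5.670×10⁻⁸ × 2.63597×10¹⁴ × (70.3)⁴ = 3.65×10¹⁴ W.

P ≈ 3.65×10¹⁴ W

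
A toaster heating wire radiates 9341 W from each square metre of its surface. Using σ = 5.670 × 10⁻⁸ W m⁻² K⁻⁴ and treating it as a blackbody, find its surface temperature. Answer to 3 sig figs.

I = σT⁴, so T = (I/σ)^(1/4) = (9341/(5.670×10⁻⁸))^(1/4) = 637 K.

T ≈ 637 K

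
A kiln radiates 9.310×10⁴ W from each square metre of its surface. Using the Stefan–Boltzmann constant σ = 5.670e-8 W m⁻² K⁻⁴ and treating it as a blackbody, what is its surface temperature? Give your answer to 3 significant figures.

I = σT⁴, so T = (I/σ)^(1/4) = (9.310×10⁴/(5.670×10⁻⁸))^(1/4) = 1.13×10³ K.

T ≈ 1.13×10³ K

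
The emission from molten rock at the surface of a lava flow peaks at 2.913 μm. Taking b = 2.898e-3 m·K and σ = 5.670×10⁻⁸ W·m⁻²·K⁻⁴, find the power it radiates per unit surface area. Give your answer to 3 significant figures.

I ≈ 5.55×10⁴ W/m²

Wien's law: T = b/λ_max = 2.898×10⁻³/2.913×10⁻⁶ = 994.851 K.
Then I = σT⁴ = 5.670×10⁻⁸×(994.851)⁴ = 5.55×10⁴ W/m².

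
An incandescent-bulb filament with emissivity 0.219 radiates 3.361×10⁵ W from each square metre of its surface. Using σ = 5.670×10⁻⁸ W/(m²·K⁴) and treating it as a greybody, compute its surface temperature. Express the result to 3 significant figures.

I = εσT⁴, so T = (I/εσ)^(1/4) = (3.361×10⁵/(0.219×5.670×10⁻⁸))^(1/4) = 2.28×10³ K.

T ≈ 2.28×10³ K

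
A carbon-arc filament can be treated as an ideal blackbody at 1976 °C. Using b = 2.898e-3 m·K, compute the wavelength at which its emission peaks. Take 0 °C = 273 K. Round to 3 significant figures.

T = 1976 °C + 273 = 2249 K.
Wien's displacement law: λ_max = b/T = (2.898×10⁻³ m·K)/(2249 K) = 1.289×10⁻⁶ m.
That is 1.29×10³ nm, in the infrared range.

λ_max ≈ 1.29×10³ nm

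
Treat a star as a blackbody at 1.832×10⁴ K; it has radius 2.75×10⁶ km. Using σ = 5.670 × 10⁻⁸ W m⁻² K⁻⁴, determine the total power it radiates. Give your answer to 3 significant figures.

P ≈ 6.07×10²⁹ W

Surface area A = 4πR² = 4π(2.75×10⁹ m)² = 9.50332×10¹⁹ m².
P = σAT⁴ = 5.670×10⁻⁸ × 9.50332×10¹⁹ × (1.832×10⁴)⁴ = 6.07×10²⁹ W.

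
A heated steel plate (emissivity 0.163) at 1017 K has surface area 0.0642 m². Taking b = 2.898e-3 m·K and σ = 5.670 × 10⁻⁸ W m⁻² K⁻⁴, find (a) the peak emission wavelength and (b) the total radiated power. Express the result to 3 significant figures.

λ_max ≈ 2.85×10³ nm; P ≈ 635 W

(a) λ_max = b/T = 2.898×10⁻³/1017 = 2.850×10⁻⁶ m = 2.85×10³ nm.
Area A = 0.0642 m².
(b) P = εσAT⁴ = 0.163×5.670×10⁻⁸×0.0642×(1017)⁴ = 635 W.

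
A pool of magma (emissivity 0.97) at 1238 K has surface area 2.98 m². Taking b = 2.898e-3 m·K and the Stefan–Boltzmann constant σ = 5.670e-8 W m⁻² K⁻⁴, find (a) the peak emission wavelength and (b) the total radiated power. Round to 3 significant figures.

(a) λ_max = b/T = 2.898×10⁻³/1238 = 2.341×10⁻⁶ m = 2.34×10³ nm.
Area A = 2.98 m².
(b) P = εσAT⁴ = 0.97×5.670×10⁻⁸×2.98×(1238)⁴ = 3.85×10⁵ W.

λ_max ≈ 2.34×10³ nm; P ≈ 3.85×10⁵ W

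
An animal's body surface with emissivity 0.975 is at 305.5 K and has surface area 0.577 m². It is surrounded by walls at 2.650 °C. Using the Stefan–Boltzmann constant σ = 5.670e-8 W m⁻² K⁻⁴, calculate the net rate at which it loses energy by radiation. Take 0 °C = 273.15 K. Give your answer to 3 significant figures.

Surroundings: T = 2.650 °C + 273.15 = 275.800 K.
Area A = 0.577 m².
Net radiated power P_net = εσA(T⁴ − T₀⁴) = 0.975×5.670×10⁻⁸×0.577×(305.5⁴ − 275.800⁴).
T⁴ − T₀⁴ = 8.71054×10⁹ − 5.78598×10⁹ = 2.92456×10⁹ K⁴, so P_net = 93.3 W.

Net loss ≈ 93.3 W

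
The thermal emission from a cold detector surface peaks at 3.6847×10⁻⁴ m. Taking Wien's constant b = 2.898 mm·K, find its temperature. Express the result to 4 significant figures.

T ≈ 7.865 K

Wien's law gives T = b/λ_max = (2.898×10⁻³ m·K)/(3.6847×10⁻⁴ m) = 7.865 K.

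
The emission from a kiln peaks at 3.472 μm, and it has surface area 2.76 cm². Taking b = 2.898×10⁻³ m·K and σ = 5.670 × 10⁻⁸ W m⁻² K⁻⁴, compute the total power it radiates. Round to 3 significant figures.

Wien's law: T = b/λ_max = 2.898×10⁻³/3.472×10⁻⁶ = 834.677 K.
Area A = 2.76 cm² = 2.76×10⁻⁴ m².
Then P = σAT⁴ = 5.670×10⁻⁸×2.76×10⁻⁴×(834.677)⁴ = 7.60 W.

P ≈ 7.60 W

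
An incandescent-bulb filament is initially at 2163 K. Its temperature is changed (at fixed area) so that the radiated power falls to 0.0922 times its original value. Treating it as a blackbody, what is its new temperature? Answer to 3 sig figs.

T₂ ≈ 1.19×10³ K

P ∝ T⁴, so T₂/T₁ = (P₂/P₁)^(1/4) = (0.0922)^(1/4) = 0.551039.
T₂ = 2163 × 0.551039 = 1.19×10³ K.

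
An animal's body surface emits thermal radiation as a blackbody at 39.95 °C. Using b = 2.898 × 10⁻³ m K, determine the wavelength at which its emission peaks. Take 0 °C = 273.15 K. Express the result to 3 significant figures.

T = 39.95 °C + 273.15 = 313.10 K.
Wien's displacement law: λ_max = b/T = (2.898×10⁻³ m·K)/(313.10 K) = 9.256×10⁻⁶ m.
That is 9.26 μm, in the infrared range.

λ_max ≈ 9.26 μm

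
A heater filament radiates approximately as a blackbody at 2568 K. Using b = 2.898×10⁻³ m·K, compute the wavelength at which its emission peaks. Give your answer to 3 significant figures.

λ_max ≈ 1.13 μm

Wien's displacement law: λ_max = b/T = (2.898×10⁻³ m·K)/(2568 K) = 1.129×10⁻⁶ m.
That is 1.13 μm, in the infrared range.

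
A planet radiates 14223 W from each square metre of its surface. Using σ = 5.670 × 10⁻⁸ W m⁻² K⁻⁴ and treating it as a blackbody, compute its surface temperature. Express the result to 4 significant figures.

I = σT⁴, so T = (I/σ)^(1/4) = (14223/(5.670×10⁻⁸))^(1/4) = 707.7 K.

T ≈ 707.7 K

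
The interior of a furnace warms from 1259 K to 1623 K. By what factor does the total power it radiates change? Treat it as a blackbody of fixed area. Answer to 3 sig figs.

P₂/P₁ ≈ 2.76

P ∝ T⁴, so P₂/P₁ = (T₂/T₁)⁴ = (1623/1259)⁴ = (1.28912)⁴ = 2.76.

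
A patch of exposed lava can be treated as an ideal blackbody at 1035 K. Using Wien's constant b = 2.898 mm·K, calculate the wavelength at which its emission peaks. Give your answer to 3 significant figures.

λ_max ≈ 2.80×10³ nm

Wien's displacement law: λ_max = b/T = (2.898×10⁻³ m·K)/(1035 K) = 2.800×10⁻⁶ m.
That is 2.80×10³ nm, in the infrared range.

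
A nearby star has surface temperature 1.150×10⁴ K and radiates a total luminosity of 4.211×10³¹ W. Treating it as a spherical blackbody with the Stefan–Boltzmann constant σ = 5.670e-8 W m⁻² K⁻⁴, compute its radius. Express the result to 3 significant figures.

L = 4πR²σT⁴ ⇒ R = √(L/(4πσT⁴)).
σT⁴ = 9.91687×10⁸ W/m², so R = √(4.211×10³¹/(4π×9.91687×10⁸)) = 5.81×10¹⁰ m.

R ≈ 5.81×10¹⁰ m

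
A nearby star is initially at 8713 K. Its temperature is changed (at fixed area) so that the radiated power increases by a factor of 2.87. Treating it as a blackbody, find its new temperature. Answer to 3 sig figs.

P ∝ T⁴, so T₂/T₁ = (P₂/P₁)^(1/4) = (2.87)^(1/4) = 1.30158.
T₂ = 8713 × 1.30158 = 1.13×10⁴ K.

T₂ ≈ 1.13×10⁴ K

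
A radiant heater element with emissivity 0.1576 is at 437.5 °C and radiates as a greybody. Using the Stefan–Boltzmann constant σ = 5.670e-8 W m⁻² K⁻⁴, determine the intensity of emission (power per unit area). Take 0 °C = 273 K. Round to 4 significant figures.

T = 437.5 °C + 273 = 710.5 K.
Stefan–Boltzmann: I = εσT⁴ = 0.1576 × 5.670×10⁻⁸ × (710.5)⁴ = 2277 W/m².

I ≈ 2277 W/m²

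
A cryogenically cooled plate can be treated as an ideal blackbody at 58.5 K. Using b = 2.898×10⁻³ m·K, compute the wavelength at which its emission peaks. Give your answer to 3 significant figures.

λ_max ≈ 49.5 μm

Wien's displacement law: λ_max = b/T = (2.898×10⁻³ m·K)/(58.5 K) = 4.954×10⁻⁵ m.
That is 49.5 μm, in the infrared range.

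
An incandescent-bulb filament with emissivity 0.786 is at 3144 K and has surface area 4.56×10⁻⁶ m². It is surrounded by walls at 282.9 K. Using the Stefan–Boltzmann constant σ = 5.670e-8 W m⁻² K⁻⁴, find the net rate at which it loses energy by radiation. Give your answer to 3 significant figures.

Net loss ≈ 19.9 W

Area A = 4.56×10⁻⁶ m².
Net radiated power P_net = εσA(T⁴ − T₀⁴) = 0.786×5.670×10⁻⁸×4.56×10⁻⁶×(3144⁴ − 282.9⁴).
T⁴ − T₀⁴ = 9.77080×10¹³ − 6.40519×10⁹ = 9.77016×10¹³ K⁴, so P_net = 19.9 W.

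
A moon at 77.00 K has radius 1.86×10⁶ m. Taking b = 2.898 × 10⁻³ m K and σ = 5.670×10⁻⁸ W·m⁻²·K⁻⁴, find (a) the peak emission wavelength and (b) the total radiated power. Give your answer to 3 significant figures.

λ_max ≈ 37.6 μm; P ≈ 8.67×10¹³ W

(a) λ_max = b/T = 2.898×10⁻³/77.00 = 3.764×10⁻⁵ m = 37.6 μm.
Surface area A = 4πR² = 4π(1.86×10⁶ m)² = 4.34746×10¹³ m².
(b) P = σAT⁴ = 5.670×10⁻⁸×4.34746×10¹³×(77.00)⁴ = 8.67×10¹³ W.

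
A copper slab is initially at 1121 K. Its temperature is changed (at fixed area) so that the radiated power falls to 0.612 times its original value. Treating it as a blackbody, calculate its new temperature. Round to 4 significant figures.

P ∝ T⁴, so T₂/T₁ = (P₂/P₁)^(1/4) = (0.612)^(1/4) = 0.884480.
T₂ = 1121 × 0.884480 = 991.5 K.

T₂ ≈ 991.5 K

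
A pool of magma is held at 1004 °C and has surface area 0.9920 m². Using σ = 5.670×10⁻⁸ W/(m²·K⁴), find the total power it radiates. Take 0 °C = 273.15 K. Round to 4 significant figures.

T = 1004 °C + 273.15 = 1277.15 K.
Area A = 0.9920 m².
P = σAT⁴ = 5.670×10⁻⁸ × 0.9920 × (1277.15)⁴ = 1.496×10⁵ W.

P ≈ 1.496×10⁵ W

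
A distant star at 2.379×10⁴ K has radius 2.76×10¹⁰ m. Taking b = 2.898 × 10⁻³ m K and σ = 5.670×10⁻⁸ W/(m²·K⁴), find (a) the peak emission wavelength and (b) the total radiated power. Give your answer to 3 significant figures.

λ_max ≈ 122 nm; P ≈ 1.74×10³² W

(a) λ_max = b/T = 2.898×10⁻³/2.379×10⁴ = 1.218×10⁻⁷ m = 122 nm.
Surface area A = 4πR² = 4π(2.76×10¹⁰ m)² = 9.57256×10²¹ m².
(b) P = σAT⁴ = 5.670×10⁻⁸×9.57256×10²¹×(2.379×10⁴)⁴ = 1.74×10³² W.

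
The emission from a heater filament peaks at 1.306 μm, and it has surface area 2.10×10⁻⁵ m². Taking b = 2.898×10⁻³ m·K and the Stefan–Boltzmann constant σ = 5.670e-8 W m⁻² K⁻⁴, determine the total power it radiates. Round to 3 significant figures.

Wien's law: T = b/λ_max = 2.898×10⁻³/1.306×10⁻⁶ = 2218.99 K.
Area A = 2.10×10⁻⁵ m².
Then P = σAT⁴ = 5.670×10⁻⁸×2.10×10⁻⁵×(2218.99)⁴ = 28.9 W.

P ≈ 28.9 W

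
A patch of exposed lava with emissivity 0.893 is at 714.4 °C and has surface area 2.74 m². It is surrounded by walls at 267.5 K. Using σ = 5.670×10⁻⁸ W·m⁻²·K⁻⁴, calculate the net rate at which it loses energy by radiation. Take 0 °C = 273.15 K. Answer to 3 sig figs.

Net loss ≈ 1.31×10⁵ W

T = 714.4 °C + 273.15 = 987.55 K.
Area A = 2.74 m².
Net radiated power P_net = εσA(T⁴ − T₀⁴) = 0.893×5.670×10⁻⁸×2.74×(987.55⁴ − 267.5⁴).
T⁴ − T₀⁴ = 9.51122×10¹¹ − 5.12030×10⁹ = 9.46002×10¹¹ K⁴, so P_net = 1.31×10⁵ W.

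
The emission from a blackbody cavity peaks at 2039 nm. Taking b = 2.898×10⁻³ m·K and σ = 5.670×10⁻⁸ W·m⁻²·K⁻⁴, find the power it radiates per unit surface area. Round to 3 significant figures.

I ≈ 2.31×10⁵ W/m²

Wien's law: T = b/λ_max = 2.898×10⁻³/2.039×10⁻⁶ = 1421.28 K.
Then I = σT⁴ = 5.670×10⁻⁸×(1421.28)⁴ = 2.31×10⁵ W/m².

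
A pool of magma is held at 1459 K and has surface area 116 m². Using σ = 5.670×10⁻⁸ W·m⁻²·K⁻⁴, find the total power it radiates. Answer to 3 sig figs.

Area A = 116 m².
P = σAT⁴ = 5.670×10⁻⁸ × 116 × (1459)⁴ = 2.98×10⁷ W.

P ≈ 2.98×10⁷ W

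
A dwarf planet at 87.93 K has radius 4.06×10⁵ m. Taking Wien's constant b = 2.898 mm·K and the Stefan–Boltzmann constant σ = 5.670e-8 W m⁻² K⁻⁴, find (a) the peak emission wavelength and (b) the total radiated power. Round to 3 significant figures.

(a) λ_max = b/T = 2.898×10⁻³/87.93 = 3.296×10⁻⁵ m = 33.0 μm.
Surface area A = 4πR² = 4π(4.06×10⁵ m)² = 2.07139×10¹² m².
(b) P = σAT⁴ = 5.670×10⁻⁸×2.07139×10¹²×(87.93)⁴ = 7.02×10¹² W.

λ_max ≈ 33.0 μm; P ≈ 7.02×10¹² W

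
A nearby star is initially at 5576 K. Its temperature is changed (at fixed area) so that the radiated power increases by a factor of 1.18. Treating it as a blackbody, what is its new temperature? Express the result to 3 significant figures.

T₂ ≈ 5.81×10³ K

P ∝ T⁴, so T₂/T₁ = (P₂/P₁)^(1/4) = (1.18)^(1/4) = 1.04225.
T₂ = 5576 × 1.04225 = 5.81×10³ K.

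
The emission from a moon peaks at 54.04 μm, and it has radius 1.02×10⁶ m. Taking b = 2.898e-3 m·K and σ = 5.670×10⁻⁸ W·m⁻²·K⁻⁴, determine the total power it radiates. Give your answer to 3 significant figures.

Wien's law: T = b/λ_max = 2.898×10⁻³/5.404×10⁻⁵ = 53.6269 K.
Surface area A = 4πR² = 4π(1.02×10⁶ m)² = 1.30741×10¹³ m².
Then P = σAT⁴ = 5.670×10⁻⁸×1.30741×10¹³×(53.6269)⁴ = 6.13×10¹² W.

P ≈ 6.13×10¹² W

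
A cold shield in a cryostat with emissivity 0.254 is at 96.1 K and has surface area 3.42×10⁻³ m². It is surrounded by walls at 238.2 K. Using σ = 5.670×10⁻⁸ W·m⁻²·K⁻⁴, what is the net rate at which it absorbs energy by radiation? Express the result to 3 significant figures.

Area A = 3.42×10⁻³ m².
Net radiated power P_net = εσA(T⁴ − T₀⁴) = 0.254×5.670×10⁻⁸×3.42×10⁻³×(96.1⁴ − 238.2⁴).
T⁴ − T₀⁴ = 8.52891×10⁷ − 3.21934×10⁹ = -3.13405×10⁹ K⁴, so P_net = -0.154 W — negative, meaning a net gain of 0.154 W.

Net gain ≈ 0.154 W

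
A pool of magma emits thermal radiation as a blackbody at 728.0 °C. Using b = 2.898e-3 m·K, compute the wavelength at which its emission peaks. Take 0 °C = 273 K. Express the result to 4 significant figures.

λ_max ≈ 2.895 μm

T = 728.0 °C + 273 = 1001.0 K.
Wien's displacement law: λ_max = b/T = (2.898×10⁻³ m·K)/(1001.0 K) = 2.8951×10⁻⁶ m.
That is 2.895 μm, in the infrared range.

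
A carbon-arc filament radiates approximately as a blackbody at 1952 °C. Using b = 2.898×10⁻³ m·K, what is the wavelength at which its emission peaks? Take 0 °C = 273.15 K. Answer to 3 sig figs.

λ_max ≈ 1.30 μm

T = 1952 °C + 273.15 = 2225.15 K.
Wien's displacement law: λ_max = b/T = (2.898×10⁻³ m·K)/(2225.15 K) = 1.302×10⁻⁶ m.
That is 1.30 μm, in the infrared range.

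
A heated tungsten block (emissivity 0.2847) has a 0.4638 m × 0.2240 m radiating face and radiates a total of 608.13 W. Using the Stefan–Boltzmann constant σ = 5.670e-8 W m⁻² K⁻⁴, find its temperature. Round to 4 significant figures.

Area A = 0.4638 × 0.2240 = 0.103891 m².
P = εσAT⁴ ⇒ T = (P/(εσA))^(1/4) = (608.13/(0.2847×5.670×10⁻⁸×0.103891))^(1/4) = 776.0 K.

T ≈ 776.0 K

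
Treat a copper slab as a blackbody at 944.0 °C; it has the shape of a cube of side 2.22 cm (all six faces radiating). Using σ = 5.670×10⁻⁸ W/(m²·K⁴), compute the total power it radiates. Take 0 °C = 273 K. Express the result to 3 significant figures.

P ≈ 368 W

T = 944.0 °C + 273 = 1217.0 K.
Area A = 6s² = 6×(0.0222 m)² = 2.95704×10⁻³ m².
P = σAT⁴ = 5.670×10⁻⁸ × 2.95704×10⁻³ × (1217.0)⁴ = 368 W.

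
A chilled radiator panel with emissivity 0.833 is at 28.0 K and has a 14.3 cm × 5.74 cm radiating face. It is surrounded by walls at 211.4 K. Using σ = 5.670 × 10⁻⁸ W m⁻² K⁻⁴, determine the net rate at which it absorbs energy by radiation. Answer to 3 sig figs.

Area A = 0.143 × 0.0574 = 8.2082×10⁻³ m².
Net radiated power P_net = εσA(T⁴ − T₀⁴) = 0.833×5.670×10⁻⁸×8.2082×10⁻³×(28.0⁴ − 211.4⁴).
T⁴ − T₀⁴ = 6.14656×10⁵ − 1.99719×10⁹ = -1.99658×10⁹ K⁴, so P_net = -0.774 W — negative, meaning a net gain of 0.774 W.

Net gain ≈ 0.774 W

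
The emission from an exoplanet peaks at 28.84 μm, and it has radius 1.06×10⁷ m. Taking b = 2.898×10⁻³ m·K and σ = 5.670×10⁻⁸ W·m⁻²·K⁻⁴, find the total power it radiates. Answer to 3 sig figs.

P ≈ 8.16×10¹⁵ W

Wien's law: T = b/λ_max = 2.898×10⁻³/2.884×10⁻⁵ = 100.485 K.
Surface area A = 4πR² = 4π(1.06×10⁷ m)² = 1.41196×10¹⁵ m².
Then P = σAT⁴ = 5.670×10⁻⁸×1.41196×10¹⁵×(100.485)⁴ = 8.16×10¹⁵ W.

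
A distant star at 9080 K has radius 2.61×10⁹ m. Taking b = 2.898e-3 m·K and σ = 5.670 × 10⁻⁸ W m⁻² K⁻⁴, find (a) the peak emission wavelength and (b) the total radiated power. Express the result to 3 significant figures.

(a) λ_max = b/T = 2.898×10⁻³/9080 = 3.192×10⁻⁷ m = 319 nm.
Surface area A = 4πR² = 4π(2.61×10⁹ m)² = 8.56034×10¹⁹ m².
(b) P = σAT⁴ = 5.670×10⁻⁸×8.56034×10¹⁹×(9080)⁴ = 3.30×10²⁸ W.

λ_max ≈ 319 nm; P ≈ 3.30×10²⁸ W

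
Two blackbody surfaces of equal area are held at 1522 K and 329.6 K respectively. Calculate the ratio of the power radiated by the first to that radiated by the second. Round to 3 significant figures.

With equal areas, P₁/P₂ = (T₁/T₂)⁴ = (1522/329.6)⁴ = 455.

P₁/P₂ ≈ 455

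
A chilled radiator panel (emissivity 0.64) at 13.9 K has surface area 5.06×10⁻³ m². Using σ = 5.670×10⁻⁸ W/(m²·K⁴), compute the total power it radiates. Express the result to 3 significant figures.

P ≈ 6.85×10⁻⁶ W

Area A = 5.06×10⁻³ m².
P = εσAT⁴ = 0.64 × 5.670×10⁻⁸ × 5.06×10⁻³ × (13.9)⁴ = 6.85×10⁻⁶ W.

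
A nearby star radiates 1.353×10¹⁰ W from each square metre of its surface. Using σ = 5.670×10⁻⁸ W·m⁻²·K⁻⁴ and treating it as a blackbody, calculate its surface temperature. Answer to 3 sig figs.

I = σT⁴, so T = (I/σ)^(1/4) = (1.353×10¹⁰/(5.670×10⁻⁸))^(1/4) = 2.21×10⁴ K.

T ≈ 2.21×10⁴ K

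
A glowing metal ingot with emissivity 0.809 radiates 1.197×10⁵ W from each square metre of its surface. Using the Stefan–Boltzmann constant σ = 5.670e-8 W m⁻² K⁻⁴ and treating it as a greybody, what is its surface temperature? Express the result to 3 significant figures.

T ≈ 1.27×10³ K

I = εσT⁴, so T = (I/εσ)^(1/4) = (1.197×10⁵/(0.809×5.670×10⁻⁸))^(1/4) = 1.27×10³ K.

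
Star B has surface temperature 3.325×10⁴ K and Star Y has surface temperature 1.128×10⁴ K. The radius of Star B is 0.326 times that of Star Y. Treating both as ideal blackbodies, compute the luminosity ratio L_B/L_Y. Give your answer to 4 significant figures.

L_B/L_Y ≈ 8.024

L ∝ R²T⁴, so L_B/L_Y = (R_B/R_Y)²(T_B/T_Y)⁴ = (0.326)² × (3.325×10⁴/1.128×10⁴)⁴ = 0.106276 × 75.4971 = 8.024.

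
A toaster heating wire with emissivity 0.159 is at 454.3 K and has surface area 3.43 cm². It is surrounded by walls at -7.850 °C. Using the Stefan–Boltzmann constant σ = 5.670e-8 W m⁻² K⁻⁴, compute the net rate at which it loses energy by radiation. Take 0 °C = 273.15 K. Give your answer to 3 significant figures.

Net loss ≈ 0.116 W

Surroundings: T = -7.850 °C + 273.15 = 265.300 K.
Area A = 3.43 cm² = 3.43×10⁻⁴ m².
Net radiated power P_net = εσA(T⁴ − T₀⁴) = 0.159×5.670×10⁻⁸×3.43×10⁻⁴×(454.3⁴ − 265.300⁴).
T⁴ − T₀⁴ = 4.25962×10¹⁰ − 4.95392×10⁹ = 3.76423×10¹⁰ K⁴, so P_net = 0.116 W.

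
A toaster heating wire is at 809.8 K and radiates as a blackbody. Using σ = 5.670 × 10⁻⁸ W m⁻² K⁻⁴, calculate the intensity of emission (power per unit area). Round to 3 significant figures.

I ≈ 2.44×10⁴ W/m²

Stefan–Boltzmann: I = σT⁴ = 5.670×10⁻⁸ × (809.8)⁴ = 2.44×10⁴ W/m².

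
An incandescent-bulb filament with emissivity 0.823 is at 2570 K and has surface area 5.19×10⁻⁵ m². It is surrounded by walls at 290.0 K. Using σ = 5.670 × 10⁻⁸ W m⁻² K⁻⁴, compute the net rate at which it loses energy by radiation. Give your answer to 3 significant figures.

Net loss ≈ 106 W

Area A = 5.19×10⁻⁵ m².
Net radiated power P_net = εσA(T⁴ − T₀⁴) = 0.823×5.670×10⁻⁸×5.19×10⁻⁵×(2570⁴ − 290.0⁴).
T⁴ − T₀⁴ = 4.36247×10¹³ − 7.07281×10⁹ = 4.36176×10¹³ K⁴, so P_net = 106 W.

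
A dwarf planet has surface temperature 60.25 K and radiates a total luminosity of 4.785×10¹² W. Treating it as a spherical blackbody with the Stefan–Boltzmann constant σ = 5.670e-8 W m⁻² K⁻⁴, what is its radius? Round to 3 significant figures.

L = 4πR²σT⁴ ⇒ R = √(L/(4πσT⁴)).
σT⁴ = 0.747156 W/m², so R = √(4.785×10¹²/(4π×0.747156)) = 7.14×10⁵ m.

R ≈ 7.14×10⁵ m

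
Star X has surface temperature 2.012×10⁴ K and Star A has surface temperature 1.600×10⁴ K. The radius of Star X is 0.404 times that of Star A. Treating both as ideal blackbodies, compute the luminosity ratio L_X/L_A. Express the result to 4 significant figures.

L_X/L_A ≈ 0.4081

L ∝ R²T⁴, so L_X/L_A = (R_X/R_A)²(T_X/T_A)⁴ = (0.404)² × (2.012×10⁴/1.600×10⁴)⁴ = 0.163216 × 2.50053 = 0.4081.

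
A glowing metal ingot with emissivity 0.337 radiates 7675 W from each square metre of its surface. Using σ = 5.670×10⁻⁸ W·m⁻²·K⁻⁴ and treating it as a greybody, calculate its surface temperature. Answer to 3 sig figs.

I = εσT⁴, so T = (I/εσ)^(1/4) = (7675/(0.337×5.670×10⁻⁸))^(1/4) = 796 K.

T ≈ 796 K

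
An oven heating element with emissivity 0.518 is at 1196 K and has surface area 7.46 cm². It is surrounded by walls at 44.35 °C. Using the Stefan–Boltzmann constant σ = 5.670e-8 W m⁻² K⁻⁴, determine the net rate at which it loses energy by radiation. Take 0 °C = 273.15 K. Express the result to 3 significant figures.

Net loss ≈ 44.6 W

Surroundings: T = 44.35 °C + 273.15 = 317.50 K.
Area A = 7.46 cm² = 7.46×10⁻⁴ m².
Net radiated power P_net = εσA(T⁴ − T₀⁴) = 0.518×5.670×10⁻⁸×7.46×10⁻⁴×(1196⁴ − 317.50⁴).
T⁴ − T₀⁴ = 2.04609×10¹² − 1.01619×10¹⁰ = 2.03593×10¹² K⁴, so P_net = 44.6 W.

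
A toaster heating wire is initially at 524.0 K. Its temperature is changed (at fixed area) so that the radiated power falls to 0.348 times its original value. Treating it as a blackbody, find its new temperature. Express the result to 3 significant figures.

T₂ ≈ 402 K

P ∝ T⁴, so T₂/T₁ = (P₂/P₁)^(1/4) = (0.348)^(1/4) = 0.768059.
T₂ = 524.0 × 0.768059 = 402 K.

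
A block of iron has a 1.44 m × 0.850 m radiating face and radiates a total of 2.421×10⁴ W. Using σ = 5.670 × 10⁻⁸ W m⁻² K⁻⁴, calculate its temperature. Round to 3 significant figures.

T ≈ 769 K

Area A = 1.44 × 0.850 = 1.224 m².
P = σAT⁴ ⇒ T = (P/(σA))^(1/4) = (2.421×10⁴/(5.670×10⁻⁸×1.224))^(1/4) = 769 K.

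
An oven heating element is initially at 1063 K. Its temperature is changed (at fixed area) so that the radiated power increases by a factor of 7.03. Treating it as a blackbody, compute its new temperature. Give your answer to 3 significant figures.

P ∝ T⁴, so T₂/T₁ = (P₂/P₁)^(1/4) = (7.03)^(1/4) = 1.62832.
T₂ = 1063 × 1.62832 = 1.73×10³ K.

T₂ ≈ 1.73×10³ K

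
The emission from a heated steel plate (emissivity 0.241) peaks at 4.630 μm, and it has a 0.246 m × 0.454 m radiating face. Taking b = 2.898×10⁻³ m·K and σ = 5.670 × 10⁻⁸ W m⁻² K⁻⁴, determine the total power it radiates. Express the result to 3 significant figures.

P ≈ 234 W

Wien's law: T = b/λ_max = 2.898×10⁻³/4.630×10⁻⁶ = 625.918 K.
Area A = 0.246 × 0.454 = 0.111684 m².
Then P = εσAT⁴ = 0.241×5.670×10⁻⁸×0.111684×(625.918)⁴ = 234 W.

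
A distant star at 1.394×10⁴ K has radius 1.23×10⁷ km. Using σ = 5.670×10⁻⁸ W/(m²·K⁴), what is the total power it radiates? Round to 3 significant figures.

Surface area A = 4πR² = 4π(1.23×10¹⁰ m)² = 1.90117×10²¹ m².
P = σAT⁴ = 5.670×10⁻⁸ × 1.90117×10²¹ × (1.394×10⁴)⁴ = 4.07×10³⁰ W.

P ≈ 4.07×10³⁰ W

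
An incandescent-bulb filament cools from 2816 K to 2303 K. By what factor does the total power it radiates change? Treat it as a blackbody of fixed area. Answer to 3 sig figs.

P ∝ T⁴, so P₂/P₁ = (T₂/T₁)⁴ = (2303/2816)⁴ = (0.817827)⁴ = 0.447.

P₂/P₁ ≈ 0.447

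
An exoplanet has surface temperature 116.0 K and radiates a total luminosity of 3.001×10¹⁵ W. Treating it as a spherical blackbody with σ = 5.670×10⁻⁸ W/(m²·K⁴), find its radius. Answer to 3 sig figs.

L = 4πR²σT⁴ ⇒ R = √(L/(4πσT⁴)).
σT⁴ = 10.2663 W/m², so R = √(3.001×10¹⁵/(4π×10.2663)) = 4.82×10⁶ m.

R ≈ 4.82×10⁶ m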